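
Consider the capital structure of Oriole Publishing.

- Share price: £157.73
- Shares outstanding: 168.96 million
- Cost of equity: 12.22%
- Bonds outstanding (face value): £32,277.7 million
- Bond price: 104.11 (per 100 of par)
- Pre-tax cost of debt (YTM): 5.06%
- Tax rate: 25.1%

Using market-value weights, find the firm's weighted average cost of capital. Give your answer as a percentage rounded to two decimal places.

Market value of equity E = 157.73 × 168.96m = 26650.0608m. Market value of debt D = 32277.7m × 104.11/100 = 33604.31347m.
Total capital V = 26650.0608 + 33604.31347 = 60254.37427.
Equity: weight = 26650.0608/60254.37427 = 0.4423; cost = 12.22%.
Bonds outstanding: weight = 33604.31347/60254.37427 = 0.5577; after-tax cost = 5.06% × (1 − 25.1%) = 3.7899%.
WACC = 0.4423 × 12.2200% + 0.5577 × 3.7899% = 7.5185%.

7.52%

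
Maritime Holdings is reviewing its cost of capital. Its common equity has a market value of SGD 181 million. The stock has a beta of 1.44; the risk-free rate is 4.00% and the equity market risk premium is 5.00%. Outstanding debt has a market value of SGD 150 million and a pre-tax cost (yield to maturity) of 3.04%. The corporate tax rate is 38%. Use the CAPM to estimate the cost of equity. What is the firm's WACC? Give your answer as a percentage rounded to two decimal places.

Cost of equity via CAPM: Re = 4.0% + 1.44 × 5.0% = 11.2000%.
Total capital V = 181 + 150 = 331.
Equity: weight = 181/331 = 0.5468; cost = 11.2%.
Debt: weight = 150/331 = 0.4532; after-tax cost = 3.04% × (1 − 38%) = 1.8848%.
WACC = 0.5468 × 11.2000% + 0.4532 × 1.8848% = 6.9786%.

6.98%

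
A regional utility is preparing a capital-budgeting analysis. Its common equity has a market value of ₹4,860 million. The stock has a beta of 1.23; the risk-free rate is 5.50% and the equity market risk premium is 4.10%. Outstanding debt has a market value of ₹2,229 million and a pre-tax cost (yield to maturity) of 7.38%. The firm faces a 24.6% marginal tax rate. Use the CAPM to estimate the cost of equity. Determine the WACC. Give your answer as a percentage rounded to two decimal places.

Cost of equity via CAPM: Re = 5.5% + 1.23 × 4.1% = 10.5430%.
Total capital V = 4860 + 2229 = 7089.
Equity: weight = 4860/7089 = 0.6856; cost = 10.543%.
Debt: weight = 2229/7089 = 0.3144; after-tax cost = 7.38% × (1 − 24.6%) = 5.5645%.
WACC = 0.6856 × 10.5430% + 0.3144 × 5.5645% = 8.9776%.

8.98%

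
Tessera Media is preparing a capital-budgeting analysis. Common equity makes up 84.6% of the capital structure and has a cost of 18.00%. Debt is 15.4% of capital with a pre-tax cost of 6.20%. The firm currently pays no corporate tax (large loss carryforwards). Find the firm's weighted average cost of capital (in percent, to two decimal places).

16.18%

After-tax cost of debt = 6.2% × (1 − 0%) = 6.2000%.
WACC = 0.846 × 18.0000% + 0.154 × 6.2000% = 16.1828%.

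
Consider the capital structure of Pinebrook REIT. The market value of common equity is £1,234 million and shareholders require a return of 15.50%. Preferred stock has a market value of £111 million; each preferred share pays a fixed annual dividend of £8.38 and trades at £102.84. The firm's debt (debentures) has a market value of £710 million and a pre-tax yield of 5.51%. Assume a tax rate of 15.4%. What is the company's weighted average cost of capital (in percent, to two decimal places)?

Cost of preferred: Rp = 8.38 / 102.84 = 8.1486%.
Total capital V = 1234 + 111 + 710 = 2055.
Equity: weight = 1234/2055 = 0.6005; cost = 15.5%.
Preferred: weight = 111/2055 = 0.0540; cost = 8.1486%.
Debentures: weight = 710/2055 = 0.3455; after-tax cost = 5.51% × (1 − 15.4%) = 4.6615%.
WACC = 0.6005 × 15.5000% + 0.0540 × 8.1486% + 0.3455 × 4.6615% = 11.3582%.

11.36%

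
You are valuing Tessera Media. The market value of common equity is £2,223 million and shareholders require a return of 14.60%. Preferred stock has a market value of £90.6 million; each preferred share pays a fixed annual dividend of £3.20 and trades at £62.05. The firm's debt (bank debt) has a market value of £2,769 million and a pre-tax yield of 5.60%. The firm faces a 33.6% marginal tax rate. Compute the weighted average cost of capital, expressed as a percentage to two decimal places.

Cost of preferred: Rp = 3.2 / 62.05 = 5.1571%.
Total capital V = 2223 + 90.6 + 2769 = 5082.6.
Equity: weight = 2223/5082.6 = 0.4374; cost = 14.6%.
Preferred: weight = 90.6/5082.6 = 0.0178; cost = 5.1571%.
Bank debt: weight = 2769/5082.6 = 0.5448; after-tax cost = 5.6% × (1 − 33.6%) = 3.7184%.
WACC = 0.4374 × 14.6000% + 0.0178 × 5.1571% + 0.5448 × 3.7184% = 8.5034%.

8.50%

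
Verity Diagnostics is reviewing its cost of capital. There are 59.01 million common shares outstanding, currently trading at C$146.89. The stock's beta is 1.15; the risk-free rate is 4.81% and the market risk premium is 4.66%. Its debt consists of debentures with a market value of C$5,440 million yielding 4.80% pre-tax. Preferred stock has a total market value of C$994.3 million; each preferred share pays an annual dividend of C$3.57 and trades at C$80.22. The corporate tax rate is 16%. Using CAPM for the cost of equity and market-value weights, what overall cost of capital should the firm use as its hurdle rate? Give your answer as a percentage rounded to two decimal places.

Cost of equity via CAPM: Re = 4.81% + 1.15 × 4.66% = 10.1690%.
Cost of preferred: Rp = 3.57 / 80.22 = 4.4503%.
Market value of equity E = 146.89 × 59.01m = 8667.9789m.
Total capital V = 8667.9789 + 994.3 + 5440 = 15102.2789.
Equity: weight = 8667.9789/15102.2789 = 0.5740; cost = 10.169%.
Preferred: weight = 994.3/15102.2789 = 0.0658; cost = 4.4503%.
Debentures: weight = 5440/15102.2789 = 0.3602; after-tax cost = 4.8% × (1 − 16%) = 4.0320%.
WACC = 0.5740 × 10.1690% + 0.0658 × 4.4503% + 0.3602 × 4.0320% = 7.5819%.

7.58%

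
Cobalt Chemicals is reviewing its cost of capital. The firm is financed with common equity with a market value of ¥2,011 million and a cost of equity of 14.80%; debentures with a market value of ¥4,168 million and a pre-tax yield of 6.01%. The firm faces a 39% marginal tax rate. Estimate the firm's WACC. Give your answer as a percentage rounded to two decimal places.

7.29%

Total capital V = 2011 + 4168 = 6179.
Equity: weight = 2011/6179 = 0.3255; cost = 14.8%.
Debentures: weight = 4168/6179 = 0.6745; after-tax cost = 6.01% × (1 − 39%) = 3.6661%.
WACC = 0.3255 × 14.8000% + 0.6745 × 3.6661% = 7.2897%.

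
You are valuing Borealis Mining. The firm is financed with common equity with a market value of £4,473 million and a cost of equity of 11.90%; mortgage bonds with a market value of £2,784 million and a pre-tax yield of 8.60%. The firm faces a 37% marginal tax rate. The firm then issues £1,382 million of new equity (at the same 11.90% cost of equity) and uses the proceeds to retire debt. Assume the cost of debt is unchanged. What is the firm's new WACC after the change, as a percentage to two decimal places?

10.65%

After the change:
Total capital V = 5855 + 1402 = 7257.
Equity: weight = 5855/7257 = 0.8068; cost = 11.9%.
Mortgage bonds: weight = 1402/7257 = 0.1932; after-tax cost = 8.6% × (1 − 37%) = 5.4180%.
WACC = 0.8068 × 11.9000% + 0.1932 × 5.4180% = 10.6477%.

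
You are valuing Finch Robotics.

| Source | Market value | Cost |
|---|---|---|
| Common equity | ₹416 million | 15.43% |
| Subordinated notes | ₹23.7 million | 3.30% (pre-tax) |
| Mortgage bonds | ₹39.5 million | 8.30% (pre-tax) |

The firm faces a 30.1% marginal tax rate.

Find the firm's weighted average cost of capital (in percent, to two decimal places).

13.99%

Total capital V = 416 + 23.7 + 39.5 = 479.2.
Equity: weight = 416/479.2 = 0.8681; cost = 15.43%.
Subordinated notes: weight = 23.7/479.2 = 0.0495; after-tax cost = 3.3% × (1 − 30.1%) = 2.3067%.
Mortgage bonds: weight = 39.5/479.2 = 0.0824; after-tax cost = 8.3% × (1 − 30.1%) = 5.8017%.
WACC = 0.8681 × 15.4300% + 0.0495 × 2.3067% + 0.0824 × 5.8017% = 13.9873%.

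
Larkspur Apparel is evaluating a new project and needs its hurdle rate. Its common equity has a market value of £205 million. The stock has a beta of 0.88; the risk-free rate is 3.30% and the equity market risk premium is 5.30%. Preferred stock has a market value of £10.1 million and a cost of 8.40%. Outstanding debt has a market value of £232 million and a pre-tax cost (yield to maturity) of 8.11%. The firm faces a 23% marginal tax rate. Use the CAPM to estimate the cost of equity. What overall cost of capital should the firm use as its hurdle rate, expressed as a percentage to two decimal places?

Cost of equity via CAPM: Re = 3.3% + 0.88 × 5.3% = 7.9640%.
Total capital V = 205 + 10.1 + 232 = 447.1.
Equity: weight = 205/447.1 = 0.4585; cost = 7.964%.
Preferred: weight = 10.1/447.1 = 0.0226; cost = 8.4%.
Debt: weight = 232/447.1 = 0.5189; after-tax cost = 8.11% × (1 − 23%) = 6.2447%.
WACC = 0.4585 × 7.9640% + 0.0226 × 8.4000% + 0.5189 × 6.2447% = 7.0817%.

7.08%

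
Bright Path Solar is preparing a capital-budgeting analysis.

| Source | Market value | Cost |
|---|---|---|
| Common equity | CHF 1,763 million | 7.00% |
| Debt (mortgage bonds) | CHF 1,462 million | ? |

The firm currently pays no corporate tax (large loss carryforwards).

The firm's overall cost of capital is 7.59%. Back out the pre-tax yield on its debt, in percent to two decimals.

Total capital V = 1763 + 1462 = 3225.
Equity weight = 1763/3225 = 0.5467.
Mortgage bonds weight = 1462/3225 = 0.4533.
Equity contribution = 0.5467 × 7% = 3.8267%.
Remaining for debt = 7.59% − 3.8267% = 3.7633%.
Rd × (1 − 0%) × 0.4533 = 3.7633%  ⇒  Rd = 8.3015%.

8.30%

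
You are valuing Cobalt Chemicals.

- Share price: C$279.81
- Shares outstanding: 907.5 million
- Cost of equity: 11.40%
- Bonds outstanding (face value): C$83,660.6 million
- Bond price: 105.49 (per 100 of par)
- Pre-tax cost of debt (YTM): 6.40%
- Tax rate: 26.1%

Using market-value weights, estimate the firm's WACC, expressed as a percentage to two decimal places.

9.68%

Market value of equity E = 279.81 × 907.5m = 253927.575m. Market value of debt D = 83660.6m × 105.49/100 = 88253.56694m.
Total capital V = 253927.575 + 88253.56694 = 342181.14194.
Equity: weight = 253927.575/342181.14194 = 0.7421; cost = 11.4%.
Bonds outstanding: weight = 88253.56694/342181.14194 = 0.2579; after-tax cost = 6.4% × (1 − 26.1%) = 4.7296%.
WACC = 0.7421 × 11.4000% + 0.2579 × 4.7296% = 9.6796%.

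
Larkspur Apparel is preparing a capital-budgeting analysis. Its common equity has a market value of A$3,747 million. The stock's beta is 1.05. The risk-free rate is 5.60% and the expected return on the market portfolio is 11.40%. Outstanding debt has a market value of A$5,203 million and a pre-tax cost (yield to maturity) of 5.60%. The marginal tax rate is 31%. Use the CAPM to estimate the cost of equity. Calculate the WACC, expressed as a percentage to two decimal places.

7.14%

Market risk premium = 11.4% − 5.6% = 5.8%.
Cost of equity via CAPM: Re = 5.6% + 1.05 × 5.8% = 11.6900%.
Total capital V = 3747 + 5203 = 8950.
Equity: weight = 3747/8950 = 0.4187; cost = 11.69%.
Debt: weight = 5203/8950 = 0.5813; after-tax cost = 5.6% × (1 − 31%) = 3.8640%.
WACC = 0.4187 × 11.6900% + 0.5813 × 3.8640% = 7.1404%.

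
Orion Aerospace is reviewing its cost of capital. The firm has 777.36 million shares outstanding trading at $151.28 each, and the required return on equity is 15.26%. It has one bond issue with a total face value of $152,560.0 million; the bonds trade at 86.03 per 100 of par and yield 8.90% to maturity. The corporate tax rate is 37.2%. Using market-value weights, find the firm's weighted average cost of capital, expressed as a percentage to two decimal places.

Market value of equity E = 151.28 × 777.36m = 117599.0208m. Market value of debt D = 152560m × 86.03/100 = 131247.368m.
Total capital V = 117599.0208 + 131247.368 = 248846.3888.
Equity: weight = 117599.0208/248846.3888 = 0.4726; cost = 15.26%.
Bonds outstanding: weight = 131247.368/248846.3888 = 0.5274; after-tax cost = 8.9% × (1 − 37.2%) = 5.5892%.
WACC = 0.4726 × 15.2600% + 0.5274 × 5.5892% = 10.1594%.

10.16%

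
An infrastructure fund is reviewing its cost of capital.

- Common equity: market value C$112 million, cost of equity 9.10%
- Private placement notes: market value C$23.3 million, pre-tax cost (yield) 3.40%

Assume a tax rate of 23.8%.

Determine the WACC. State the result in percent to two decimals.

7.98%

Total capital V = 112 + 23.3 = 135.3.
Equity: weight = 112/135.3 = 0.8278; cost = 9.1%.
Private placement notes: weight = 23.3/135.3 = 0.1722; after-tax cost = 3.4% × (1 − 23.8%) = 2.5908%.
WACC = 0.8278 × 9.1000% + 0.1722 × 2.5908% = 7.9791%.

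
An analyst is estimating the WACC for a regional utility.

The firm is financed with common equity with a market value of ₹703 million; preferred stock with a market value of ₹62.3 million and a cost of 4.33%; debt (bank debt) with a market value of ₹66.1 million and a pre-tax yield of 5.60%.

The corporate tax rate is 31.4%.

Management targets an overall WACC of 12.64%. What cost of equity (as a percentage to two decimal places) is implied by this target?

Total capital V = 703 + 62.3 + 66.1 = 831.4.
Equity weight = 703/831.4 = 0.8456.
Preferred weight = 62.3/831.4 = 0.0749.
Bank debt weight = 66.1/831.4 = 0.0795.
Debt contribution = 0.0795 × 5.6% × (1 − 31.4%) = 0.3054%.
Preferred contribution = 0.0749 × 4.33% = 0.3245%.
Required equity contribution = 12.64% − 0.6299% = 12.0101%.
Re = 12.0101% / 0.8456 = 14.2037%.

14.20%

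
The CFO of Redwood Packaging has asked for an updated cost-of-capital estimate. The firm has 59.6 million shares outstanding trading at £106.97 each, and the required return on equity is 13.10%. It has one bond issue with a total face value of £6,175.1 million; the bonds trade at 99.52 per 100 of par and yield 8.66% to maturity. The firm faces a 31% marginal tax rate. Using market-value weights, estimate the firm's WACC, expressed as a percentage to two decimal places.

9.60%

Market value of equity E = 106.97 × 59.6m = 6375.412m. Market value of debt D = 6175.1m × 99.52/100 = 6145.45952m.
Total capital V = 6375.412 + 6145.45952 = 12520.87152.
Equity: weight = 6375.412/12520.87152 = 0.5092; cost = 13.1%.
Bonds outstanding: weight = 6145.45952/12520.87152 = 0.4908; after-tax cost = 8.66% × (1 − 31%) = 5.9754%.
WACC = 0.5092 × 13.1000% + 0.4908 × 5.9754% = 9.6031%.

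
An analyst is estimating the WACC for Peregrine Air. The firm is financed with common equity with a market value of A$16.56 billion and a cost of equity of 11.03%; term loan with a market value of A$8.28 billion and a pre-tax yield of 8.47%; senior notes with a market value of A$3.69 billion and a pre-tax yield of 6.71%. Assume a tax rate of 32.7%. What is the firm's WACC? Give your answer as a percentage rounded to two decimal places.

8.64%

Total capital V = 16.56 + 8.28 + 3.69 = 28.53.
Equity: weight = 16.56/28.53 = 0.5804; cost = 11.03%.
Term loan: weight = 8.28/28.53 = 0.2902; after-tax cost = 8.47% × (1 − 32.7%) = 5.7003%.
Senior notes: weight = 3.69/28.53 = 0.1293; after-tax cost = 6.71% × (1 − 32.7%) = 4.5158%.
WACC = 0.5804 × 11.0300% + 0.2902 × 5.7003% + 0.1293 × 4.5158% = 8.6407%.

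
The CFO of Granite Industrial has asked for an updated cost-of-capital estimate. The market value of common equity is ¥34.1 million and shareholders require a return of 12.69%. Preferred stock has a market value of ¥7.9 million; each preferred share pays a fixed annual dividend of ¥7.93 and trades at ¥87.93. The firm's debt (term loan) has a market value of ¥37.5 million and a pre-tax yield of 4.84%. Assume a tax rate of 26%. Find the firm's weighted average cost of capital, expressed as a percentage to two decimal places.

Cost of preferred: Rp = 7.93 / 87.93 = 9.0185%.
Total capital V = 34.1 + 7.9 + 37.5 = 79.5.
Equity: weight = 34.1/79.5 = 0.4289; cost = 12.69%.
Preferred: weight = 7.9/79.5 = 0.0994; cost = 9.0185%.
Term loan: weight = 37.5/79.5 = 0.4717; after-tax cost = 4.84% × (1 − 26%) = 3.5816%.
WACC = 0.4289 × 12.6900% + 0.0994 × 9.0185% + 0.4717 × 3.5816% = 8.0287%.

8.03%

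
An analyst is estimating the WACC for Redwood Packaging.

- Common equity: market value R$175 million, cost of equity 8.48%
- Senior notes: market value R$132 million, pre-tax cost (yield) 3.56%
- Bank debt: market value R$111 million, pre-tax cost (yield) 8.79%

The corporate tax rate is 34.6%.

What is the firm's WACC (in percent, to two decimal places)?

5.81%

Total capital V = 175 + 132 + 111 = 418.
Equity: weight = 175/418 = 0.4187; cost = 8.48%.
Senior notes: weight = 132/418 = 0.3158; after-tax cost = 3.56% × (1 − 34.6%) = 2.3282%.
Bank debt: weight = 111/418 = 0.2656; after-tax cost = 8.79% × (1 − 34.6%) = 5.7487%.
WACC = 0.4187 × 8.4800% + 0.3158 × 2.3282% + 0.2656 × 5.7487% = 5.8120%.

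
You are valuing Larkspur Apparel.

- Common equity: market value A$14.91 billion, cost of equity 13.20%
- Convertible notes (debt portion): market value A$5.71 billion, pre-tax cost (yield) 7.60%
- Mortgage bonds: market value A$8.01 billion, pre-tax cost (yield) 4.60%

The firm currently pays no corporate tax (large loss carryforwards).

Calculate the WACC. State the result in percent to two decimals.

9.68%

Total capital V = 14.91 + 5.71 + 8.01 = 28.63.
Equity: weight = 14.91/28.63 = 0.5208; cost = 13.2%.
Convertible notes (debt portion): weight = 5.71/28.63 = 0.1994; after-tax cost = 7.6% × (1 − 0%) = 7.6000%.
Mortgage bonds: weight = 8.01/28.63 = 0.2798; after-tax cost = 4.6% × (1 − 0%) = 4.6000%.
WACC = 0.5208 × 13.2000% + 0.1994 × 7.6000% + 0.2798 × 4.6000% = 9.6771%.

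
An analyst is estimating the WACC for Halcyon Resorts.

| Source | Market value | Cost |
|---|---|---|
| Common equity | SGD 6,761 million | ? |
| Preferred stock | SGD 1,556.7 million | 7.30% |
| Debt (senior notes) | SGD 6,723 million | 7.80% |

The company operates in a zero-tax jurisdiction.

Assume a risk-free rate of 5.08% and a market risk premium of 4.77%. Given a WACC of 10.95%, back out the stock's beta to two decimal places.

Total capital V = 6761 + 1556.7 + 6723 = 15040.7.
Equity weight = 6761/15040.7 = 0.4495.
Preferred weight = 1556.7/15040.7 = 0.1035.
Senior notes weight = 6723/15040.7 = 0.4470.
Debt contribution = 0.4470 × 7.8% × (1 − 0%) = 3.4865%.
Preferred contribution = 0.1035 × 7.3% = 0.7555%.
Required equity contribution = 10.95% − 4.2420% = 6.7080%  ⇒  Re = 14.9227%.
CAPM: 14.9227% = 5.08% + β × 4.77%  ⇒  β = 2.0635.

2.06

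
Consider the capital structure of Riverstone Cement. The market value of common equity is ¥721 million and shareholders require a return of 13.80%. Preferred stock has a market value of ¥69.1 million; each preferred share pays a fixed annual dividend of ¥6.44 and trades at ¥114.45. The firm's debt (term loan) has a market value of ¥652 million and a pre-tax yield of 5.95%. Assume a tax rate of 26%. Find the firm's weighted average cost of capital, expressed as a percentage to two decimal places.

Cost of preferred: Rp = 6.44 / 114.45 = 5.6269%.
Total capital V = 721 + 69.1 + 652 = 1442.1.
Equity: weight = 721/1442.1 = 0.5000; cost = 13.8%.
Preferred: weight = 69.1/1442.1 = 0.0479; cost = 5.6269%.
Term loan: weight = 652/1442.1 = 0.4521; after-tax cost = 5.95% × (1 − 26%) = 4.4030%.
WACC = 0.5000 × 13.8000% + 0.0479 × 5.6269% + 0.4521 × 4.4030% = 9.1598%.

9.16%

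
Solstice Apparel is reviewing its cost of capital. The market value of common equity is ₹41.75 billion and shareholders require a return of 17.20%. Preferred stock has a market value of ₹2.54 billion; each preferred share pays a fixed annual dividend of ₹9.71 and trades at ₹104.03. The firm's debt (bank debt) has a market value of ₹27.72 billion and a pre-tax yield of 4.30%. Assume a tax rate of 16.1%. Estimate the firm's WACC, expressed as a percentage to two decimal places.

Cost of preferred: Rp = 9.71 / 104.03 = 9.3338%.
Total capital V = 41.75 + 2.54 + 27.72 = 72.01.
Equity: weight = 41.75/72.01 = 0.5798; cost = 17.2%.
Preferred: weight = 2.54/72.01 = 0.0353; cost = 9.3338%.
Bank debt: weight = 27.72/72.01 = 0.3849; after-tax cost = 4.3% × (1 − 16.1%) = 3.6077%.
WACC = 0.5798 × 17.2000% + 0.0353 × 9.3338% + 0.3849 × 3.6077% = 11.6902%.

11.69%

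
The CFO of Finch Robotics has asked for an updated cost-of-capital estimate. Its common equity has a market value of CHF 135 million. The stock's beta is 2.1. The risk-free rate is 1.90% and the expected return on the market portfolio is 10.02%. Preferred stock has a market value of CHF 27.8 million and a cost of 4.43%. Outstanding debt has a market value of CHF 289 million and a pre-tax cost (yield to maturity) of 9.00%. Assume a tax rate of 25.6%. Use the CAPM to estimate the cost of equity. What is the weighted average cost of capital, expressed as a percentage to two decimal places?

Market risk premium = 10.02% − 1.9% = 8.12%.
Cost of equity via CAPM: Re = 1.9% + 2.1 × 8.12% = 18.9520%.
Total capital V = 135 + 27.8 + 289 = 451.8.
Equity: weight = 135/451.8 = 0.2988; cost = 18.952%.
Preferred: weight = 27.8/451.8 = 0.0615; cost = 4.43%.
Debt: weight = 289/451.8 = 0.6397; after-tax cost = 9% × (1 − 25.6%) = 6.6960%.
WACC = 0.2988 × 18.9520% + 0.0615 × 4.4300% + 0.6397 × 6.6960% = 10.2187%.

10.22%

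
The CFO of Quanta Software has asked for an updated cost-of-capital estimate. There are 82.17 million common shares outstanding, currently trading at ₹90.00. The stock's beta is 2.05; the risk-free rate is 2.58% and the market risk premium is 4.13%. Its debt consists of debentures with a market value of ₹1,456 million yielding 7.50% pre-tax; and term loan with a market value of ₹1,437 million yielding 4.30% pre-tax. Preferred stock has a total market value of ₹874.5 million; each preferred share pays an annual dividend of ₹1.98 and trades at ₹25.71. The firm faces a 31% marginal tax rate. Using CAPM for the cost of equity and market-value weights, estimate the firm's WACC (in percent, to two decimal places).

8.98%

Cost of equity via CAPM: Re = 2.58% + 2.05 × 4.13% = 11.0465%.
Cost of preferred: Rp = 1.98 / 25.71 = 7.7013%.
Market value of equity E = 90.0 × 82.17m = 7395.3m.
Total capital V = 7395.3 + 874.5 + 1456 + 1437 = 11162.8.
Equity: weight = 7395.3/11162.8 = 0.6625; cost = 11.0465%.
Preferred: weight = 874.5/11162.8 = 0.0783; cost = 7.7013%.
Debentures: weight = 1456/11162.8 = 0.1304; after-tax cost = 7.5% × (1 − 31%) = 5.1750%.
Term loan: weight = 1437/11162.8 = 0.1287; after-tax cost = 4.3% × (1 − 31%) = 2.9670%.
WACC = 0.6625 × 11.0465% + 0.0783 × 7.7013% + 0.1304 × 5.1750% + 0.1287 × 2.9670% = 8.9785%.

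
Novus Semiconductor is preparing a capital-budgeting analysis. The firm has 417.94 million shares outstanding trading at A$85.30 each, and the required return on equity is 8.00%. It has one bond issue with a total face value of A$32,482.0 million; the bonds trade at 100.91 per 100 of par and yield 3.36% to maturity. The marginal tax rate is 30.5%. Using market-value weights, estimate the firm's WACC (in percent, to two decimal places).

Market value of equity E = 85.3 × 417.94m = 35650.282m. Market value of debt D = 32482m × 100.91/100 = 32777.5862m.
Total capital V = 35650.282 + 32777.5862 = 68427.8682.
Equity: weight = 35650.282/68427.8682 = 0.5210; cost = 8%.
Bonds outstanding: weight = 32777.5862/68427.8682 = 0.4790; after-tax cost = 3.36% × (1 − 30.5%) = 2.3352%.
WACC = 0.5210 × 8.0000% + 0.4790 × 2.3352% = 5.2865%.

5.29%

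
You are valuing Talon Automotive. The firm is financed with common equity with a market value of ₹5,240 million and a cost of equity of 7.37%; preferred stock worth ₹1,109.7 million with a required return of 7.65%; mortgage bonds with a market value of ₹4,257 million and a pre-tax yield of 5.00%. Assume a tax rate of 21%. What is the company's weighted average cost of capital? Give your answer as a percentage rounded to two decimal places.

6.03%

Total capital V = 5240 + 1109.7 + 4257 = 10606.7.
Equity: weight = 5240/10606.7 = 0.4940; cost = 7.37%.
Preferred: weight = 1109.7/10606.7 = 0.1046; cost = 7.65%.
Mortgage bonds: weight = 4257/10606.7 = 0.4014; after-tax cost = 5% × (1 − 21%) = 3.9500%.
WACC = 0.4940 × 7.3700% + 0.1046 × 7.6500% + 0.4014 × 3.9500% = 6.0267%.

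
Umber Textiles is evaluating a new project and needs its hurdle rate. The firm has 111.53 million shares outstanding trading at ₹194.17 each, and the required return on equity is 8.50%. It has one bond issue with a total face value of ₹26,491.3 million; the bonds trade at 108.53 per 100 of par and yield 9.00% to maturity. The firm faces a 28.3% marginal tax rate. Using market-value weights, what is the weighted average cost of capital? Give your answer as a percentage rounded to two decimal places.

7.33%

Market value of equity E = 194.17 × 111.53m = 21655.7801m. Market value of debt D = 26491.3m × 108.53/100 = 28751.00789m.
Total capital V = 21655.7801 + 28751.00789 = 50406.78799.
Equity: weight = 21655.7801/50406.78799 = 0.4296; cost = 8.5%.
Bonds outstanding: weight = 28751.00789/50406.78799 = 0.5704; after-tax cost = 9% × (1 − 28.3%) = 6.4530%.
WACC = 0.4296 × 8.5000% + 0.5704 × 6.4530% = 7.3324%.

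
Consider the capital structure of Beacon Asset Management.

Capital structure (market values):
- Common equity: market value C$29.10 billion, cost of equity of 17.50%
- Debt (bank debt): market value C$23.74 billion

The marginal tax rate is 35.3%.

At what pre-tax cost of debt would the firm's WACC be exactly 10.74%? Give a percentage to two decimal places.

3.79%

Total capital V = 29.1 + 23.74 = 52.84.
Equity weight = 29.1/52.84 = 0.5507.
Bank debt weight = 23.74/52.84 = 0.4493.
Equity contribution = 0.5507 × 17.5% = 9.6376%.
Remaining for debt = 10.74% − 9.6376% = 1.1024%.
Rd × (1 − 35.3%) × 0.4493 = 1.1024%  ⇒  Rd = 3.7925%.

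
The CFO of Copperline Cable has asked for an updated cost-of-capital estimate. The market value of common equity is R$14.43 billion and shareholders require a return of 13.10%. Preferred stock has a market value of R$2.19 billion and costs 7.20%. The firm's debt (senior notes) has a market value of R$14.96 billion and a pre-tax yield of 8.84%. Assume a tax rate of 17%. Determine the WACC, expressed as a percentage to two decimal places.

Total capital V = 14.43 + 2.19 + 14.96 = 31.58.
Equity: weight = 14.43/31.58 = 0.4569; cost = 13.1%.
Preferred: weight = 2.19/31.58 = 0.0693; cost = 7.2%.
Senior notes: weight = 14.96/31.58 = 0.4737; after-tax cost = 8.84% × (1 − 17%) = 7.3372%.
WACC = 0.4569 × 13.1000% + 0.0693 × 7.2000% + 0.4737 × 7.3372% = 9.9609%.

9.96%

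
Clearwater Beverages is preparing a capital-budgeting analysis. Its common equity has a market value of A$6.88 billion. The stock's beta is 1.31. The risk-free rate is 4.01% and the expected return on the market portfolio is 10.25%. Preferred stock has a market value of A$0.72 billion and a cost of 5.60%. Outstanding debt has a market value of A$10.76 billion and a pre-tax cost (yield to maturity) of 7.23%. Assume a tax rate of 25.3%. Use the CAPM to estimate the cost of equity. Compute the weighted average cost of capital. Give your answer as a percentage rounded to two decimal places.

7.95%

Market risk premium = 10.25% − 4.01% = 6.24%.
Cost of equity via CAPM: Re = 4.01% + 1.31 × 6.24% = 12.1844%.
Total capital V = 6.88 + 0.72 + 10.76 = 18.36.
Equity: weight = 6.88/18.36 = 0.3747; cost = 12.1844%.
Preferred: weight = 0.72/18.36 = 0.0392; cost = 5.6%.
Debt: weight = 10.76/18.36 = 0.5861; after-tax cost = 7.23% × (1 − 25.3%) = 5.4008%.
WACC = 0.3747 × 12.1844% + 0.0392 × 5.6000% + 0.5861 × 5.4008% = 7.9506%.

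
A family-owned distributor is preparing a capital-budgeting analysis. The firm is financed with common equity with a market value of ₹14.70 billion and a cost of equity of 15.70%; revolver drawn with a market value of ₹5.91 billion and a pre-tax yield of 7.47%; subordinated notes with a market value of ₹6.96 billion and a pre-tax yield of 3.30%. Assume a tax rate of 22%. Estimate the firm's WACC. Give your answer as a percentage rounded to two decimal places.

10.27%

Total capital V = 14.7 + 5.91 + 6.96 = 27.57.
Equity: weight = 14.7/27.57 = 0.5332; cost = 15.7%.
Revolver drawn: weight = 5.91/27.57 = 0.2144; after-tax cost = 7.47% × (1 − 22%) = 5.8266%.
Subordinated notes: weight = 6.96/27.57 = 0.2524; after-tax cost = 3.3% × (1 − 22%) = 2.5740%.
WACC = 0.5332 × 15.7000% + 0.2144 × 5.8266% + 0.2524 × 2.5740% = 10.2699%.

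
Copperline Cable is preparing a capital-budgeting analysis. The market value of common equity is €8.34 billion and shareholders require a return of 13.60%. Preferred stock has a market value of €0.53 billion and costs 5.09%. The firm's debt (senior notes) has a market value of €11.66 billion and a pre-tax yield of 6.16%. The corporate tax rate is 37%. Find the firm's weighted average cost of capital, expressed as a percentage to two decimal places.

Total capital V = 8.34 + 0.53 + 11.66 = 20.53.
Equity: weight = 8.34/20.53 = 0.4062; cost = 13.6%.
Preferred: weight = 0.53/20.53 = 0.0258; cost = 5.09%.
Senior notes: weight = 11.66/20.53 = 0.5679; after-tax cost = 6.16% × (1 − 37%) = 3.8808%.
WACC = 0.4062 × 13.6000% + 0.0258 × 5.0900% + 0.5679 × 3.8808% = 7.8603%.

7.86%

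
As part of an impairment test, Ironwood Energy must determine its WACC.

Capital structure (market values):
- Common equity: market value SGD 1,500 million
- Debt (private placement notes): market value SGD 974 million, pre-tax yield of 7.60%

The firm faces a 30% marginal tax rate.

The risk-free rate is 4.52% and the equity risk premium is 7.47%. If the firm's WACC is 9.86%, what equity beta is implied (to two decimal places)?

Total capital V = 1500 + 974 = 2474.
Equity weight = 1500/2474 = 0.6063.
Private placement notes weight = 974/2474 = 0.3937.
Debt contribution = 0.3937 × 7.6% × (1 − 30%) = 2.0945%.
Required equity contribution = 9.86% − 2.0945% = 7.7655%  ⇒  Re = 12.8080%.
CAPM: 12.8080% = 4.52% + β × 7.47%  ⇒  β = 1.1095.

1.11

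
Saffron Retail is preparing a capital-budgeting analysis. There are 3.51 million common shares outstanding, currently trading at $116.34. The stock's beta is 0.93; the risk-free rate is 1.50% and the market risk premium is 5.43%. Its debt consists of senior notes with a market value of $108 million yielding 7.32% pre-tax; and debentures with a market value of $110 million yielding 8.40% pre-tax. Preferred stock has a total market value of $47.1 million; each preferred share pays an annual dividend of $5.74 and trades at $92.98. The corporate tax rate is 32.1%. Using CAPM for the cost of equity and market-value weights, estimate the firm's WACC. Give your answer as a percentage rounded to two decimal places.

6.13%

Cost of equity via CAPM: Re = 1.5% + 0.93 × 5.43% = 6.5499%.
Cost of preferred: Rp = 5.74 / 92.98 = 6.1734%.
Market value of equity E = 116.34 × 3.51m = 408.3534m.
Total capital V = 408.3534 + 47.1 + 108 + 110 = 673.4534.
Equity: weight = 408.3534/673.4534 = 0.6064; cost = 6.5499%.
Preferred: weight = 47.1/673.4534 = 0.0699; cost = 6.1734%.
Senior notes: weight = 108/673.4534 = 0.1604; after-tax cost = 7.32% × (1 − 32.1%) = 4.9703%.
Debentures: weight = 110/673.4534 = 0.1633; after-tax cost = 8.4% × (1 − 32.1%) = 5.7036%.
WACC = 0.6064 × 6.5499% + 0.0699 × 6.1734% + 0.1604 × 4.9703% + 0.1633 × 5.7036% = 6.1320%.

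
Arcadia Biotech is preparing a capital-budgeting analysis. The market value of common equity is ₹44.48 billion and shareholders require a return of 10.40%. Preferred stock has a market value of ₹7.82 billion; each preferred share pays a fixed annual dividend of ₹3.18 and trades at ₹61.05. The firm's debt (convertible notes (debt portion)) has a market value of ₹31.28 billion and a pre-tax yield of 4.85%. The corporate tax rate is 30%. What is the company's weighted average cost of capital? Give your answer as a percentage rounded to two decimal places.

7.29%

Cost of preferred: Rp = 3.18 / 61.05 = 5.2088%.
Total capital V = 44.48 + 7.82 + 31.28 = 83.58.
Equity: weight = 44.48/83.58 = 0.5322; cost = 10.4%.
Preferred: weight = 7.82/83.58 = 0.0936; cost = 5.2088%.
Convertible notes (debt portion): weight = 31.28/83.58 = 0.3743; after-tax cost = 4.85% × (1 − 30%) = 3.3950%.
WACC = 0.5322 × 10.4000% + 0.0936 × 5.2088% + 0.3743 × 3.3950% = 7.2927%.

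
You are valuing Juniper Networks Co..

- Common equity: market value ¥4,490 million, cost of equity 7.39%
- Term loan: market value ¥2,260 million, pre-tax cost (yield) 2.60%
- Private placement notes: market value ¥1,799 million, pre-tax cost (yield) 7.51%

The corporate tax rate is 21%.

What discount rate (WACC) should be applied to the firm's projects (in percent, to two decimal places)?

Total capital V = 4490 + 2260 + 1799 = 8549.
Equity: weight = 4490/8549 = 0.5252; cost = 7.39%.
Term loan: weight = 2260/8549 = 0.2644; after-tax cost = 2.6% × (1 − 21%) = 2.0540%.
Private placement notes: weight = 1799/8549 = 0.2104; after-tax cost = 7.51% × (1 − 21%) = 5.9329%.
WACC = 0.5252 × 7.3900% + 0.2644 × 2.0540% + 0.2104 × 5.9329% = 5.6728%.

5.67%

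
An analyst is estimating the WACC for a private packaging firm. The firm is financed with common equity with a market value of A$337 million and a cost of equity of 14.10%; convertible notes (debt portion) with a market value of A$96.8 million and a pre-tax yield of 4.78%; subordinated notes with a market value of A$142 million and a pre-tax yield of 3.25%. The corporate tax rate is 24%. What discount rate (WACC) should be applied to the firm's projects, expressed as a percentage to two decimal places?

9.47%

Total capital V = 337 + 96.8 + 142 = 575.8.
Equity: weight = 337/575.8 = 0.5853; cost = 14.1%.
Convertible notes (debt portion): weight = 96.8/575.8 = 0.1681; after-tax cost = 4.78% × (1 − 24%) = 3.6328%.
Subordinated notes: weight = 142/575.8 = 0.2466; after-tax cost = 3.25% × (1 − 24%) = 2.4700%.
WACC = 0.5853 × 14.1000% + 0.1681 × 3.6328% + 0.2466 × 2.4700% = 9.4722%.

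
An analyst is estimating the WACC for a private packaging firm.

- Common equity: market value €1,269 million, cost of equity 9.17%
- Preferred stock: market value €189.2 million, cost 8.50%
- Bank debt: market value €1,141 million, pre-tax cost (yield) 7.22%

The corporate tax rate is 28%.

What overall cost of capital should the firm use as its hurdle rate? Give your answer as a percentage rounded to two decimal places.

Total capital V = 1269 + 189.2 + 1141 = 2599.2.
Equity: weight = 1269/2599.2 = 0.4882; cost = 9.17%.
Preferred: weight = 189.2/2599.2 = 0.0728; cost = 8.5%.
Bank debt: weight = 1141/2599.2 = 0.4390; after-tax cost = 7.22% × (1 − 28%) = 5.1984%.
WACC = 0.4882 × 9.1700% + 0.0728 × 8.5000% + 0.4390 × 5.1984% = 7.3778%.

7.38%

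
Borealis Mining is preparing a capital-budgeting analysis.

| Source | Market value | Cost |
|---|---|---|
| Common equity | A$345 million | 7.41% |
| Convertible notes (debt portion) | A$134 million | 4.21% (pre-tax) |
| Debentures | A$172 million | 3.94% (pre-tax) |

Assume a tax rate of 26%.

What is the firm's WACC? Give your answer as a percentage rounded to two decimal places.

5.34%

Total capital V = 345 + 134 + 172 = 651.
Equity: weight = 345/651 = 0.5300; cost = 7.41%.
Convertible notes (debt portion): weight = 134/651 = 0.2058; after-tax cost = 4.21% × (1 − 26%) = 3.1154%.
Debentures: weight = 172/651 = 0.2642; after-tax cost = 3.94% × (1 − 26%) = 2.9156%.
WACC = 0.5300 × 7.4100% + 0.2058 × 3.1154% + 0.2642 × 2.9156% = 5.3386%.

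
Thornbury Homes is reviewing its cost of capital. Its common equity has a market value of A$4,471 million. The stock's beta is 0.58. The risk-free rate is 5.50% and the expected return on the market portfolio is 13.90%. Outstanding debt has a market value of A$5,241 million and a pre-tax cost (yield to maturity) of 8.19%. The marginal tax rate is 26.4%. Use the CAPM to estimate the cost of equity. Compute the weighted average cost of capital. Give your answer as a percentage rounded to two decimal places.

Market risk premium = 13.9% − 5.5% = 8.4%.
Cost of equity via CAPM: Re = 5.5% + 0.58 × 8.4% = 10.3720%.
Total capital V = 4471 + 5241 = 9712.
Equity: weight = 4471/9712 = 0.4604; cost = 10.372%.
Debt: weight = 5241/9712 = 0.5396; after-tax cost = 8.19% × (1 − 26.4%) = 6.0278%.
WACC = 0.4604 × 10.3720% + 0.5396 × 6.0278% = 8.0277%.

8.03%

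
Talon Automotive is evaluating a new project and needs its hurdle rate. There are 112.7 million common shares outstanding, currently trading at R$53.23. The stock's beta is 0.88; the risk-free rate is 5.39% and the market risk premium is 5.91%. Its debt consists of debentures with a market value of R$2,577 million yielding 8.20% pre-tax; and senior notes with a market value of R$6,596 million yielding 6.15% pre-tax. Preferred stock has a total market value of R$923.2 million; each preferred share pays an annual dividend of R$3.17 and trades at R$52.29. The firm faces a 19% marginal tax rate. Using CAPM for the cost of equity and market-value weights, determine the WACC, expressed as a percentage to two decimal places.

7.40%

Cost of equity via CAPM: Re = 5.39% + 0.88 × 5.91% = 10.5908%.
Cost of preferred: Rp = 3.17 / 52.29 = 6.0623%.
Market value of equity E = 53.23 × 112.7m = 5999.021m.
Total capital V = 5999.021 + 923.2 + 2577 + 6596 = 16095.221.
Equity: weight = 5999.021/16095.221 = 0.3727; cost = 10.5908%.
Preferred: weight = 923.2/16095.221 = 0.0574; cost = 6.0623%.
Debentures: weight = 2577/16095.221 = 0.1601; after-tax cost = 8.2% × (1 − 19%) = 6.6420%.
Senior notes: weight = 6596/16095.221 = 0.4098; after-tax cost = 6.15% × (1 − 19%) = 4.9815%.
WACC = 0.3727 × 10.5908% + 0.0574 × 6.0623% + 0.1601 × 6.6420% + 0.4098 × 4.9815% = 7.4001%.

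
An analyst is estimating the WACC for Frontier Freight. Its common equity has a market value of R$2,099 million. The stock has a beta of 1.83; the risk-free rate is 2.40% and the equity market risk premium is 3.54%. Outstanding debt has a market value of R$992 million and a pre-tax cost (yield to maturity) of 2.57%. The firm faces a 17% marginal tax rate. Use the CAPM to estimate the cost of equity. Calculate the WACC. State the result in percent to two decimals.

Cost of equity via CAPM: Re = 2.4% + 1.83 × 3.54% = 8.8782%.
Total capital V = 2099 + 992 = 3091.
Equity: weight = 2099/3091 = 0.6791; cost = 8.8782%.
Debt: weight = 992/3091 = 0.3209; after-tax cost = 2.57% × (1 − 17%) = 2.1331%.
WACC = 0.6791 × 8.8782% + 0.3209 × 2.1331% = 6.7135%.

6.71%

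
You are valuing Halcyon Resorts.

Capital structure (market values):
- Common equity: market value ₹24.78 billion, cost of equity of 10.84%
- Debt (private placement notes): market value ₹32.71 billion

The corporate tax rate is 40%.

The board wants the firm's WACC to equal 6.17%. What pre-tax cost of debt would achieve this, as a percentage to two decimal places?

4.39%

Total capital V = 24.78 + 32.71 = 57.49.
Equity weight = 24.78/57.49 = 0.4310.
Private placement notes weight = 32.71/57.49 = 0.5690.
Equity contribution = 0.4310 × 10.84% = 4.6724%.
Remaining for debt = 6.17% − 4.6724% = 1.4976%.
Rd × (1 − 40%) × 0.5690 = 1.4976%  ⇒  Rd = 4.3869%.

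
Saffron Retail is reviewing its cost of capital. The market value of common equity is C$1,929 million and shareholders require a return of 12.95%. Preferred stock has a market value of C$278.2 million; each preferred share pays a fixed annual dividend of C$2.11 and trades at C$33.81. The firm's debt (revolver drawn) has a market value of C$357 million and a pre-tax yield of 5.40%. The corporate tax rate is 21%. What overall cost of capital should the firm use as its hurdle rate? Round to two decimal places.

Cost of preferred: Rp = 2.11 / 33.81 = 6.2408%.
Total capital V = 1929 + 278.2 + 357 = 2564.2.
Equity: weight = 1929/2564.2 = 0.7523; cost = 12.95%.
Preferred: weight = 278.2/2564.2 = 0.1085; cost = 6.2408%.
Revolver drawn: weight = 357/2564.2 = 0.1392; after-tax cost = 5.4% × (1 − 21%) = 4.2660%.
WACC = 0.7523 × 12.9500% + 0.1085 × 6.2408% + 0.1392 × 4.2660% = 11.0131%.

11.01%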